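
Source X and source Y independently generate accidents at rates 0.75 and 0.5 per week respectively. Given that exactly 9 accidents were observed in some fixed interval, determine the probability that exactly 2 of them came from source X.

0.0212

Given the total, each event is independently from source X with probability p = λ_X/(λ_X+λ_Y) = 0.75/1.25 = 0.6000.
So K ~ Binomial(9, 0.75/1.25): P(K = 2) = C(9,2) · (0.75/1.25)^2 · (0.5/1.25)^7 ≈ 0.0212.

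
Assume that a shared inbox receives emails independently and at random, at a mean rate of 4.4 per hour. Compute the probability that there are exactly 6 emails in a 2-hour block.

Over the interval, μ = 4.4 × 2 = 8.8 (a 2-hour block = 2 hours).
P(N = 6) = e^(−μ) μ^6/6! = e^(−8.8) · 8.8^6/720 ≈ 0.0972.

0.0972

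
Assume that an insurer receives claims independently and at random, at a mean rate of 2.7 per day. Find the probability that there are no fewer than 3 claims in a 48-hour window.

Over the interval, μ = 2.7 × 2 = 5.4 (a 48-hour window = 2 days).
P(N ≥ 3) = 1 − P(N ≤ 2) = 1 − Σ_{j=0}^{2} e^(−μ) μ^j/j! ≈ 0.9052.

0.9052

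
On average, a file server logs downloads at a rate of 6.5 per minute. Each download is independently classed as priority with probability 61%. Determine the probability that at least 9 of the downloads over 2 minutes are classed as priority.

Thinning: the downloads that are classed as priority themselves form a Poisson process with rate 0.61 × 6.5 = 3.965 per minute.
Over the interval, μ = 3.965 × 2 = 7.93 (2 minutes).
P(N ≥ 9) = 1 − P(N ≤ 8) ≈ 0.3977.

0.3977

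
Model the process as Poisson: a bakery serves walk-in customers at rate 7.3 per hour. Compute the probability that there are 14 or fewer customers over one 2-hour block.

Over the interval, μ = 7.3 × 2 = 14.6 (a 2-hour block = 2 hours).
P(N ≤ 14) = Σ_{j=0}^{14} e^(−μ) μ^j/j! ≈ 0.5071.

0.5071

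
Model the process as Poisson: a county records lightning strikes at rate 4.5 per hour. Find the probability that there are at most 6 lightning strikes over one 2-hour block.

Over the interval, μ = 4.5 × 2 = 9 (a 2-hour block = 2 hours).
P(N ≤ 6) = Σ_{j=0}^{6} e^(−μ) μ^j/j! ≈ 0.2068.

0.2068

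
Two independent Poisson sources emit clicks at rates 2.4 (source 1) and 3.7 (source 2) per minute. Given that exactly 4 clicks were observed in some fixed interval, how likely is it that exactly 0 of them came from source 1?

0.1354

Given the total, each event is independently from source 1 with probability p = λ_1/(λ_1+λ_2) = 2.4/6.1 ≈ 0.3934.
So K ~ Binomial(4, 2.4/6.1): P(K = 0) = C(4,0) · (2.4/6.1)^0 · (3.7/6.1)^4 ≈ 0.1354.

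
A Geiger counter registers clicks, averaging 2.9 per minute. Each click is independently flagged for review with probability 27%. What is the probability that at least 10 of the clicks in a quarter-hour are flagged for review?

0.7346

Thinning: the clicks that are flagged for review themselves form a Poisson process with rate 0.27 × 2.9 = 0.783 per minute.
Over the interval, μ = 0.783 × 15 = 11.745 (a quarter-hour = 15 minutes).
P(N ≥ 10) = 1 − P(N ≤ 9) ≈ 0.7346.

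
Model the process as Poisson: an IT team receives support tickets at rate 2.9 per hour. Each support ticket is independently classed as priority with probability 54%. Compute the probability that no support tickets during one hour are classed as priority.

Thinning: the support tickets that are classed as priority themselves form a Poisson process with rate 0.54 × 2.9 = 1.566 per hour.
So μ = 1.566.
P(N = 0) = e^(−1.566) · 1.566^0/0! ≈ 0.2089.

0.2089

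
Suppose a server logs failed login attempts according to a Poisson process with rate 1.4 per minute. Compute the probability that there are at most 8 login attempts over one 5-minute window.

0.7291

Over the interval, μ = 1.4 × 5 = 7 (a 5-minute window = 5 minutes).
P(N ≤ 8) = Σ_{j=0}^{8} e^(−μ) μ^j/j! ≈ 0.7291.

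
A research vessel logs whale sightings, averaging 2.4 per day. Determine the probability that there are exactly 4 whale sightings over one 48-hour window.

0.1820

Over the interval, μ = 2.4 × 2 = 4.8 (a 48-hour window = 2 days).
P(N = 4) = e^(−μ) μ^4/4! = e^(−4.8) · 4.8^4/24 ≈ 0.1820.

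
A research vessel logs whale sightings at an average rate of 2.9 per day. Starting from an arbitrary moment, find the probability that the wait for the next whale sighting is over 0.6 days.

0.1755

The wait for the next event is exponential with rate λ = 2.9 per day.
P(T > 0.6) = e^(−λt) = e^(−2.9 × 0.6) = e^(−1.74) ≈ 0.1755.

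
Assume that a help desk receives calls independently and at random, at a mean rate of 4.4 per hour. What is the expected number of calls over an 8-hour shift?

35.2

E[N] = λt = 4.4 × 8 = 35.2 (an 8-hour shift = 8 hours).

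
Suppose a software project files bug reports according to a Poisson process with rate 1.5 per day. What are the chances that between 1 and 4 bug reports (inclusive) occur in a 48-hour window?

Over the interval, μ = 1.5 × 2 = 3 (a 48-hour window = 2 days).
P(1 ≤ N ≤ 4) = Σ_{j=1}^{4} e^(−3) · 3^j/j! ≈ 0.7655.

0.7655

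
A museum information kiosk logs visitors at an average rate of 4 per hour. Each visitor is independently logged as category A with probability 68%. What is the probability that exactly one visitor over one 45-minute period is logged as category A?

0.2653

Thinning: the visitors that are logged as category A themselves form a Poisson process with rate 0.68 × 4 = 2.72 per hour.
Over the interval, μ = 2.72 × 0.75 = 2.04 (a 45-minute period = 0.75 hours).
P(N = 1) = e^(−2.04) · 2.04^1/1! ≈ 0.2653.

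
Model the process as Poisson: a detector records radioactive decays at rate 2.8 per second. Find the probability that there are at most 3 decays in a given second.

With mean μ = 2.8 per second,
P(N ≤ 3) = Σ_{j=0}^{3} e^(−μ) μ^j/j! ≈ 0.6919.

0.6919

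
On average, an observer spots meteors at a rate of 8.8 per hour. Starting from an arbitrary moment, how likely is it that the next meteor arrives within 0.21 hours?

0.8424

Inter-arrival times are exponential with rate λ = 8.8 per hour.
P(T ≤ 0.21) = 1 − e^(−λt) = 1 − e^(−8.8 × 0.21) = 1 − e^(−1.848) ≈ 0.8424.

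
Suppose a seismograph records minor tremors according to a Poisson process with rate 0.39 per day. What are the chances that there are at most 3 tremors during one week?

Over the interval, μ = 0.39 × 7 = 2.73 (a week = 7 days).
P(N ≤ 3) = Σ_{j=0}^{3} e^(−μ) μ^j/j! ≈ 0.7075.

0.7075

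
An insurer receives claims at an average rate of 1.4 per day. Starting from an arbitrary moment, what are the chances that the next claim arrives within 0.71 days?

Inter-arrival times are exponential with rate λ = 1.4 per day.
P(T ≤ 0.71) = 1 − e^(−λt) = 1 − e^(−1.4 × 0.71) = 1 − e^(−0.994) ≈ 0.6299.

0.6299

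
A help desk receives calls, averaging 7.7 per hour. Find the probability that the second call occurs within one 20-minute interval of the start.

0.7261

Over the interval, μ = 7.7 × 1/3 ≈ 2.56667 (a 20-minute interval = 1/3 hours).
The second arrival falls in the interval iff at least 2 events occur there: P(S_2 ≤ t) = P(N ≥ 2) = 1 − P(N ≤ 1) ≈ 0.7261.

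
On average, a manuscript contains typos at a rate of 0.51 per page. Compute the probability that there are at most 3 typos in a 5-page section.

0.7468

Over the interval, μ = 0.51 × 5 = 2.55 (a 5-page section = 5 pages).
P(N ≤ 3) = Σ_{j=0}^{3} e^(−μ) μ^j/j! ≈ 0.7468.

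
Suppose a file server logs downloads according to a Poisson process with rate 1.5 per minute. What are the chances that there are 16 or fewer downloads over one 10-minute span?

0.6641

Over the interval, μ = 1.5 × 10 = 15 (a 10-minute span = 10 minutes).
P(N ≤ 16) = Σ_{j=0}^{16} e^(−μ) μ^j/j! ≈ 0.6641.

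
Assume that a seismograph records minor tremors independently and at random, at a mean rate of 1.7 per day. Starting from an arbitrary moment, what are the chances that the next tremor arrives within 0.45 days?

0.5347

Inter-arrival times are exponential with rate λ = 1.7 per day.
P(T ≤ 0.45) = 1 − e^(−λt) = 1 − e^(−1.7 × 0.45) = 1 − e^(−0.765) ≈ 0.5347.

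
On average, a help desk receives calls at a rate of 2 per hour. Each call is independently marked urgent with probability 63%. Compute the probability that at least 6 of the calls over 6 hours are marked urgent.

0.7651

Thinning: the calls that are marked urgent themselves form a Poisson process with rate 0.63 × 2 = 1.26 per hour.
Over the interval, μ = 1.26 × 6 = 7.56 (6 hours).
P(N ≥ 6) = 1 − P(N ≤ 5) ≈ 0.7651.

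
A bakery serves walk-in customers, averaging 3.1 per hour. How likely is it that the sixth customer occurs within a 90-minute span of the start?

Over the interval, μ = 3.1 × 1.5 = 4.65 (a 90-minute span = 1.5 hours).
The sixth arrival falls in the interval iff at least 6 events occur there: P(S_6 ≤ t) = P(N ≥ 6) = 1 − P(N ≤ 5) ≈ 0.3229.

0.3229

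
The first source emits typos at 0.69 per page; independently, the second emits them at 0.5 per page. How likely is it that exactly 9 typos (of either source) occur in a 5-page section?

Independent Poisson processes superpose: combined rate λ = 0.69 + 0.5 = 1.19 per page.
Over the interval, μ = 1.19 × 5 = 5.95 (a 5-page section = 5 pages).
P(N = 9) = e^(−5.95) · 5.95^9/9! ≈ 0.0671.

0.0671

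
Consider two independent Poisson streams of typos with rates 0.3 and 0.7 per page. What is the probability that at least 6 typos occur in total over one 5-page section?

Independent Poisson processes superpose: combined rate λ = 0.3 + 0.7 = 1 per page.
Over the interval, μ = 1 × 5 = 5 (a 5-page section = 5 pages).
P(N ≥ 6) = 1 − P(N ≤ 5) ≈ 0.3840.

0.3840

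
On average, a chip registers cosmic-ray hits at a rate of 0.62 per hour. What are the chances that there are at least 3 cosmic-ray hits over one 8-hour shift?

Over the interval, μ = 0.62 × 8 = 4.96 (an 8-hour shift = 8 hours).
P(N ≥ 3) = 1 − P(N ≤ 2) = 1 − Σ_{j=0}^{2} e^(−μ) μ^j/j! ≈ 0.8719.

0.8719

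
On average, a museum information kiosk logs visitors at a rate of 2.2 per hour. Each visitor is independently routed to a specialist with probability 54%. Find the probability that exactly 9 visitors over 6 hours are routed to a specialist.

Thinning: the visitors that are routed to a specialist themselves form a Poisson process with rate 0.54 × 2.2 = 1.188 per hour.
Over the interval, μ = 1.188 × 6 = 7.128 (6 hours).
P(N = 9) = e^(−7.128) · 7.128^9/9! ≈ 0.1050.

0.1050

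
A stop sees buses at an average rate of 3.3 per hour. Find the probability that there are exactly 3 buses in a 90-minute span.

Over the interval, μ = 3.3 × 1.5 = 4.95 (a 90-minute span = 1.5 hours).
P(N = 3) = e^(−μ) μ^3/3! = e^(−4.95) · 4.95^3/6 ≈ 0.1432.

0.1432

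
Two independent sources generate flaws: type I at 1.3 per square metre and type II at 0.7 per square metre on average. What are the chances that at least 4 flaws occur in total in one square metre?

0.1429

Independent Poisson processes superpose: combined rate λ = 1.3 + 0.7 = 2 per square metre.
So μ = 2.
P(N ≥ 4) = 1 − P(N ≤ 3) ≈ 0.1429.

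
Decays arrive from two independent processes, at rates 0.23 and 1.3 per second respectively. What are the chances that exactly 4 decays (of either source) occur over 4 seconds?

Independent Poisson processes superpose: combined rate λ = 0.23 + 1.3 = 1.53 per second.
Over the interval, μ = 1.53 × 4 = 6.12 (4 seconds).
P(N = 4) = e^(−6.12) · 6.12^4/4! ≈ 0.1285.

0.1285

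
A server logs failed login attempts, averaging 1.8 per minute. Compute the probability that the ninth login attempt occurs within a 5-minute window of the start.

0.5443

Over the interval, μ = 1.8 × 5 = 9 (a 5-minute window = 5 minutes).
The ninth arrival falls in the interval iff at least 9 events occur there: P(S_9 ≤ t) = P(N ≥ 9) = 1 − P(N ≤ 8) ≈ 0.5443.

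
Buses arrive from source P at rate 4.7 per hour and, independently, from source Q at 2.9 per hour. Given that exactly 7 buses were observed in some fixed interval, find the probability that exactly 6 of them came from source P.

Given the total, each event is independently from source P with probability p = λ_P/(λ_P+λ_Q) = 4.7/7.6 ≈ 0.6184.
So K ~ Binomial(7, 4.7/7.6): P(K = 6) = C(7,6) · (4.7/7.6)^6 · (2.9/7.6)^1 ≈ 0.1494.

0.1494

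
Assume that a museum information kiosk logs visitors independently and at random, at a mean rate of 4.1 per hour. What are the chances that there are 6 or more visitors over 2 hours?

0.8264

Over the interval, μ = 4.1 × 2 = 8.2 (2 hours).
P(N ≥ 6) = 1 − P(N ≤ 5) = 1 − Σ_{j=0}^{5} e^(−μ) μ^j/j! ≈ 0.8264.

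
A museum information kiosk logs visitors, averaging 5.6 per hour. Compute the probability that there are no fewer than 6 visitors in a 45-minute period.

0.2469

Over the interval, μ = 5.6 × 0.75 = 4.2 (a 45-minute period = 0.75 hours).
P(N ≥ 6) = 1 − P(N ≤ 5) = 1 − Σ_{j=0}^{5} e^(−μ) μ^j/j! ≈ 0.2469.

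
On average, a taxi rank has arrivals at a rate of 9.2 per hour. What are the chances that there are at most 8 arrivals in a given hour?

0.4296

With mean μ = 9.2 per hour,
P(N ≤ 8) = Σ_{j=0}^{8} e^(−μ) μ^j/j! ≈ 0.4296.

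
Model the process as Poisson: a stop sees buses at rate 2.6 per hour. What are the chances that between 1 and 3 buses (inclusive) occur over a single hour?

0.6617

With mean μ = 2.6 per hour,
P(1 ≤ N ≤ 3) = Σ_{j=1}^{3} e^(−2.6) · 2.6^j/j! ≈ 0.6617.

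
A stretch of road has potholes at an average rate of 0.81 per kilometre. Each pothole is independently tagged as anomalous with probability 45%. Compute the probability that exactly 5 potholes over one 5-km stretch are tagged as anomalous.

Thinning: the potholes that are tagged as anomalous themselves form a Poisson process with rate 0.45 × 0.81 = 0.3645 per kilometre.
Over the interval, μ = 0.3645 × 5 = 1.8225 (a 5-km stretch = 5 kilometres).
P(N = 5) = e^(−1.8225) · 1.8225^5/5! ≈ 0.0271.

0.0271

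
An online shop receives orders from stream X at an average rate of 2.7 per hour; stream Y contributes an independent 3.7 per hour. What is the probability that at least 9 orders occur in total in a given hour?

0.1967

Independent Poisson processes superpose: combined rate λ = 2.7 + 3.7 = 6.4 per hour.
So μ = 6.4.
P(N ≥ 9) = 1 − P(N ≤ 8) ≈ 0.1967.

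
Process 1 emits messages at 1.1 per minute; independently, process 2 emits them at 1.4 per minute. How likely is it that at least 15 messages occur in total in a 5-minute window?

0.2750

Independent Poisson processes superpose: combined rate λ = 1.1 + 1.4 = 2.5 per minute.
Over the interval, μ = 2.5 × 5 = 12.5 (a 5-minute window = 5 minutes).
P(N ≥ 15) = 1 − P(N ≤ 14) ≈ 0.2750.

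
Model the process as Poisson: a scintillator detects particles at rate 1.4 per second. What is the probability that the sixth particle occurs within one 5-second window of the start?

Over the interval, μ = 1.4 × 5 = 7 (a 5-second window = 5 seconds).
The sixth arrival falls in the interval iff at least 6 events occur there: P(S_6 ≤ t) = P(N ≥ 6) = 1 − P(N ≤ 5) ≈ 0.6993.

0.6993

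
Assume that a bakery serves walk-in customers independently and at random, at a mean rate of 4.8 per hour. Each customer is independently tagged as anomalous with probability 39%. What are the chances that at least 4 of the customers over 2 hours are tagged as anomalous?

0.5150

Thinning: the customers that are tagged as anomalous themselves form a Poisson process with rate 0.39 × 4.8 = 1.872 per hour.
Over the interval, μ = 1.872 × 2 = 3.744 (2 hours).
P(N ≥ 4) = 1 − P(N ≤ 3) ≈ 0.5150.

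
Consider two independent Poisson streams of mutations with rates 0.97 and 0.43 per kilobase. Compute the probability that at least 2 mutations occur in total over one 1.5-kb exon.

Independent Poisson processes superpose: combined rate λ = 0.97 + 0.43 = 1.4 per kilobase.
Over the interval, μ = 1.4 × 1.5 = 2.1 (a 1.5-kb exon = 1.5 kilobases).
P(N ≥ 2) = 1 − P(N ≤ 1) ≈ 0.6204.

0.6204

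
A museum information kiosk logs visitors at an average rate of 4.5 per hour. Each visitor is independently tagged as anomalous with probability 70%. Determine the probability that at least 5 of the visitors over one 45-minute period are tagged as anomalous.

0.0912

Thinning: the visitors that are tagged as anomalous themselves form a Poisson process with rate 0.7 × 4.5 = 3.15 per hour.
Over the interval, μ = 3.15 × 0.75 = 2.3625 (a 45-minute period = 0.75 hours).
P(N ≥ 5) = 1 − P(N ≤ 4) ≈ 0.0912.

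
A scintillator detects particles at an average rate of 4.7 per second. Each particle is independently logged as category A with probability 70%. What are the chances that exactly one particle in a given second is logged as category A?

0.1226

Thinning: the particles that are logged as category A themselves form a Poisson process with rate 0.7 × 4.7 = 3.29 per second.
So μ = 3.29.
P(N = 1) = e^(−3.29) · 3.29^1/1! ≈ 0.1226.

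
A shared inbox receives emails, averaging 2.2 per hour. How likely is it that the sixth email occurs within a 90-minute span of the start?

Over the interval, μ = 2.2 × 1.5 = 3.3 (a 90-minute span = 1.5 hours).
The sixth arrival falls in the interval iff at least 6 events occur there: P(S_6 ≤ t) = P(N ≥ 6) = 1 − P(N ≤ 5) ≈ 0.1171.

0.1171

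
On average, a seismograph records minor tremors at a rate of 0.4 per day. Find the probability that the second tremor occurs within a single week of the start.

0.7689

Over the interval, μ = 0.4 × 7 = 2.8 (a week = 7 days).
The second arrival falls in the interval iff at least 2 events occur there: P(S_2 ≤ t) = P(N ≥ 2) = 1 − P(N ≤ 1) ≈ 0.7689.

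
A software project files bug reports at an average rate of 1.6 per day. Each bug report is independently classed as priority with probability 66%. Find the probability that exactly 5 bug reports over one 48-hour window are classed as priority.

Thinning: the bug reports that are classed as priority themselves form a Poisson process with rate 0.66 × 1.6 = 1.056 per day.
Over the interval, μ = 1.056 × 2 = 2.112 (a 48-hour window = 2 days).
P(N = 5) = e^(−2.112) · 2.112^5/5! ≈ 0.0424.

0.0424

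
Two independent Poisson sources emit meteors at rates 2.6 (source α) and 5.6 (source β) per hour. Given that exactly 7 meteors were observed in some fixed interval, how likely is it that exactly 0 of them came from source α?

Given the total, each event is independently from source α with probability p = λ_α/(λ_α+λ_β) = 2.6/8.2 ≈ 0.3171.
So K ~ Binomial(7, 2.6/8.2): P(K = 0) = C(7,0) · (2.6/8.2)^0 · (5.6/8.2)^7 ≈ 0.0693.

0.0693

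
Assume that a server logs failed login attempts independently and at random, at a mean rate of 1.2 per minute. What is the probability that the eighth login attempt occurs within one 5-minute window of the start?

Over the interval, μ = 1.2 × 5 = 6 (a 5-minute window = 5 minutes).
The eighth arrival falls in the interval iff at least 8 events occur there: P(S_8 ≤ t) = P(N ≥ 8) = 1 − P(N ≤ 7) ≈ 0.2560.

0.2560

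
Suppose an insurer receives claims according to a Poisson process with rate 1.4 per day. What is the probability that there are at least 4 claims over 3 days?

Over the interval, μ = 1.4 × 3 = 4.2 (3 days).
P(N ≥ 4) = 1 − P(N ≤ 3) = 1 − Σ_{j=0}^{3} e^(−μ) μ^j/j! ≈ 0.6046.

0.6046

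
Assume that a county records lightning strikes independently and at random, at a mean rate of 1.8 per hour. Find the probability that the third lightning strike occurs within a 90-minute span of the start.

Over the interval, μ = 1.8 × 1.5 = 2.7 (a 90-minute span = 1.5 hours).
The third arrival falls in the interval iff at least 3 events occur there: P(S_3 ≤ t) = P(N ≥ 3) = 1 − P(N ≤ 2) ≈ 0.5064.

0.5064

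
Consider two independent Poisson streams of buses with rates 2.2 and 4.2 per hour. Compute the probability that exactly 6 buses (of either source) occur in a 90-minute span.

Independent Poisson processes superpose: combined rate λ = 2.2 + 4.2 = 6.4 per hour.
Over the interval, μ = 6.4 × 1.5 = 9.6 (a 90-minute span = 1.5 hours).
P(N = 6) = e^(−9.6) · 9.6^6/6! ≈ 0.0736.

0.0736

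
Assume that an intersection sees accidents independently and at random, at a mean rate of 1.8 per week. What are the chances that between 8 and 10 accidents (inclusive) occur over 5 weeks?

Over the interval, μ = 1.8 × 5 = 9 (5 weeks).
P(8 ≤ N ≤ 10) = Σ_{j=8}^{10} e^(−9) · 9^j/j! ≈ 0.3821.

0.3821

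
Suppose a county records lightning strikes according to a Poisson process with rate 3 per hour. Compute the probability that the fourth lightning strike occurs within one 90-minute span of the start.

Over the interval, μ = 3 × 1.5 = 4.5 (a 90-minute span = 1.5 hours).
The fourth arrival falls in the interval iff at least 4 events occur there: P(S_4 ≤ t) = P(N ≥ 4) = 1 − P(N ≤ 3) ≈ 0.6577.

0.6577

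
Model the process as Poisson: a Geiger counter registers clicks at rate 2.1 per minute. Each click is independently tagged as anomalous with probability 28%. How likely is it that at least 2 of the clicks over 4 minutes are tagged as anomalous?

0.6810

Thinning: the clicks that are tagged as anomalous themselves form a Poisson process with rate 0.28 × 2.1 = 0.588 per minute.
Over the interval, μ = 0.588 × 4 = 2.352 (4 minutes).
P(N ≥ 2) = 1 − P(N ≤ 1) ≈ 0.6810.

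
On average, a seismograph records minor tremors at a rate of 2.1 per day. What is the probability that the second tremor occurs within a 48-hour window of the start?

Over the interval, μ = 2.1 × 2 = 4.2 (a 48-hour window = 2 days).
The second arrival falls in the interval iff at least 2 events occur there: P(S_2 ≤ t) = P(N ≥ 2) = 1 − P(N ≤ 1) ≈ 0.9220.

0.9220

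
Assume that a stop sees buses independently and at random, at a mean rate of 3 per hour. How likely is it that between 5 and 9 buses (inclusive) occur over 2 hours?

Over the interval, μ = 3 × 2 = 6 (2 hours).
P(5 ≤ N ≤ 9) = Σ_{j=5}^{9} e^(−6) · 6^j/j! ≈ 0.6310.

0.6310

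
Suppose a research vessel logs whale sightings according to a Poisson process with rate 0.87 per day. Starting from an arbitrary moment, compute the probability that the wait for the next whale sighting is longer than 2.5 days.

0.1136

The wait for the next event is exponential with rate λ = 0.87 per day.
P(T > 2.5) = e^(−λt) = e^(−0.87 × 2.5) = e^(−2.175) ≈ 0.1136.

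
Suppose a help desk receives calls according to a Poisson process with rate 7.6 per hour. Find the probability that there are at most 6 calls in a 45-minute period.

Over the interval, μ = 7.6 × 0.75 = 5.7 (a 45-minute period = 0.75 hours).
P(N ≤ 6) = Σ_{j=0}^{6} e^(−μ) μ^j/j! ≈ 0.6544.

0.6544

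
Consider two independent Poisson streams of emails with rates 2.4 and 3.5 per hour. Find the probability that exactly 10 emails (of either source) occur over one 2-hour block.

0.1082

Independent Poisson processes superpose: combined rate λ = 2.4 + 3.5 = 5.9 per hour.
Over the interval, μ = 5.9 × 2 = 11.8 (a 2-hour block = 2 hours).
P(N = 10) = e^(−11.8) · 11.8^10/10! ≈ 0.1082.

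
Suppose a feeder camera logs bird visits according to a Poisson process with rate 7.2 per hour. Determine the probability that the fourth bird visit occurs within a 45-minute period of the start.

Over the interval, μ = 7.2 × 0.75 = 5.4 (a 45-minute period = 0.75 hours).
The fourth arrival falls in the interval iff at least 4 events occur there: P(S_4 ≤ t) = P(N ≥ 4) = 1 − P(N ≤ 3) ≈ 0.7867.

0.7867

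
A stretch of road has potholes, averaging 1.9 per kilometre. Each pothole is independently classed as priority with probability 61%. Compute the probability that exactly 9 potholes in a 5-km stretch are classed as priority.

0.0618

Thinning: the potholes that are classed as priority themselves form a Poisson process with rate 0.61 × 1.9 = 1.159 per kilometre.
Over the interval, μ = 1.159 × 5 = 5.795 (a 5-km stretch = 5 kilometres).
P(N = 9) = e^(−5.795) · 5.795^9/9! ≈ 0.0618.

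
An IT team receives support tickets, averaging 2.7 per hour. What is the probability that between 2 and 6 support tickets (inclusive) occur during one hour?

With mean μ = 2.7 per hour,
P(2 ≤ N ≤ 6) = Σ_{j=2}^{6} e^(−2.7) · 2.7^j/j! ≈ 0.7308.

0.7308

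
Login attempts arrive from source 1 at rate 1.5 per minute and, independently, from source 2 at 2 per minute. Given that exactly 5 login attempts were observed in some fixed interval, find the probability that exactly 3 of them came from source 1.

Given the total, each event is independently from source 1 with probability p = λ_1/(λ_1+λ_2) = 1.5/3.5 ≈ 0.4286.
So K ~ Binomial(5, 1.5/3.5): P(K = 3) = C(5,3) · (1.5/3.5)^3 · (2/3.5)^2 ≈ 0.2570.

0.2570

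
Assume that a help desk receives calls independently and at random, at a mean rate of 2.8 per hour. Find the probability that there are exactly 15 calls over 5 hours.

0.0989

Over the interval, μ = 2.8 × 5 = 14 (5 hours).
P(N = 15) = e^(−μ) μ^15/15! = e^(−14) · 14^15/1307674368000 ≈ 0.0989.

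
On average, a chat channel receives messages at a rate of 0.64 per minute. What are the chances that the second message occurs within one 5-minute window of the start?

Over the interval, μ = 0.64 × 5 = 3.2 (a 5-minute window = 5 minutes).
The second arrival falls in the interval iff at least 2 events occur there: P(S_2 ≤ t) = P(N ≥ 2) = 1 − P(N ≤ 1) ≈ 0.8288.

0.8288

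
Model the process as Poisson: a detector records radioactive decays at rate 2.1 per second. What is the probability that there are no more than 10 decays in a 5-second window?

0.5207

Over the interval, μ = 2.1 × 5 = 10.5 (a 5-second window = 5 seconds).
P(N ≤ 10) = Σ_{j=0}^{10} e^(−μ) μ^j/j! ≈ 0.5207.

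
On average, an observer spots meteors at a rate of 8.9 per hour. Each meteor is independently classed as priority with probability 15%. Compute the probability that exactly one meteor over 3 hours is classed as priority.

Thinning: the meteors that are classed as priority themselves form a Poisson process with rate 0.15 × 8.9 = 1.335 per hour.
Over the interval, μ = 1.335 × 3 = 4.005 (3 hours).
P(N = 1) = e^(−4.005) · 4.005^1/1! ≈ 0.0730.

0.0730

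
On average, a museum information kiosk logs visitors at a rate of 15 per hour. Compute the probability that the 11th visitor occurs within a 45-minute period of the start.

Over the interval, μ = 15 × 0.75 = 11.25 (a 45-minute period = 0.75 hours).
The 11th arrival falls in the interval iff at least 11 events occur there: P(S_11 ≤ t) = P(N ≥ 11) = 1 − P(N ≤ 10) ≈ 0.5696.

0.5696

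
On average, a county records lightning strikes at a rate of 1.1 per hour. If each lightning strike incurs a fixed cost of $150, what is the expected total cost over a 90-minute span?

E[N] = 1.1 × 1.5 = 1.65 (a 90-minute span = 1.5 hours); E[cost] = 1.65 × $150 = $247.5.

$247.5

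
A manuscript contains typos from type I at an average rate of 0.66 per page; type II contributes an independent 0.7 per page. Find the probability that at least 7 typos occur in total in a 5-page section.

Independent Poisson processes superpose: combined rate λ = 0.66 + 0.7 = 1.36 per page.
Over the interval, μ = 1.36 × 5 = 6.8 (a 5-page section = 5 pages).
P(N ≥ 7) = 1 − P(N ≤ 6) ≈ 0.5201.

0.5201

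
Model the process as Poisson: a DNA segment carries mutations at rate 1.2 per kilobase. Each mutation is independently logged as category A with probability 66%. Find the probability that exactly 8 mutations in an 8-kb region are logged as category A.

0.1141

Thinning: the mutations that are logged as category A themselves form a Poisson process with rate 0.66 × 1.2 = 0.792 per kilobase.
Over the interval, μ = 0.792 × 8 = 6.336 (an 8-kb region = 8 kilobases).
P(N = 8) = e^(−6.336) · 6.336^8/8! ≈ 0.1141.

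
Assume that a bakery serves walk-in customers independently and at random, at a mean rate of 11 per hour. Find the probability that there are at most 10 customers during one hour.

With mean μ = 11 per hour,
P(N ≤ 10) = Σ_{j=0}^{10} e^(−μ) μ^j/j! ≈ 0.4599.

0.4599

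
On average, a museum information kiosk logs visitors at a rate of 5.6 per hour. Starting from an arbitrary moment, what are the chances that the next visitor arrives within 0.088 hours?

Inter-arrival times are exponential with rate λ = 5.6 per hour.
P(T ≤ 0.088) = 1 − e^(−λt) = 1 − e^(−5.6 × 0.088) = 1 − e^(−0.4928) ≈ 0.3891.

0.3891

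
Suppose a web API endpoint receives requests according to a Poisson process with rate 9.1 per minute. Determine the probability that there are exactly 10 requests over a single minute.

0.1198

With mean μ = 9.1 per minute,
P(N = 10) = e^(−μ) μ^10/10! = e^(−9.1) · 9.1^10/3628800 ≈ 0.1198.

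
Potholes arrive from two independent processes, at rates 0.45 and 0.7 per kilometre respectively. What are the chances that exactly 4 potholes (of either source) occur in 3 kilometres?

0.1874

Independent Poisson processes superpose: combined rate λ = 0.45 + 0.7 = 1.15 per kilometre.
Over the interval, μ = 1.15 × 3 = 3.45 (3 kilometres).
P(N = 4) = e^(−3.45) · 3.45^4/4! ≈ 0.1874.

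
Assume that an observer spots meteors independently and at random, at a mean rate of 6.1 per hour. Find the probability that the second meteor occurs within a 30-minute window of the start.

0.8082

Over the interval, μ = 6.1 × 0.5 = 3.05 (a 30-minute window = 0.5 hours).
The second arrival falls in the interval iff at least 2 events occur there: P(S_2 ≤ t) = P(N ≥ 2) = 1 − P(N ≤ 1) ≈ 0.8082.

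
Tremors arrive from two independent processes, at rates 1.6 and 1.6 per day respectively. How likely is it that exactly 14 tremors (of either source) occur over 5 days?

0.0930

Independent Poisson processes superpose: combined rate λ = 1.6 + 1.6 = 3.2 per day.
Over the interval, μ = 3.2 × 5 = 16 (5 days).
P(N = 14) = e^(−16) · 16^14/14! ≈ 0.0930.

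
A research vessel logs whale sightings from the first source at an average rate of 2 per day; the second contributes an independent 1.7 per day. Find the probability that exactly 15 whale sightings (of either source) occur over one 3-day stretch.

0.0553

Independent Poisson processes superpose: combined rate λ = 2 + 1.7 = 3.7 per day.
Over the interval, μ = 3.7 × 3 = 11.1 (a 3-day stretch = 3 days).
P(N = 15) = e^(−11.1) · 11.1^15/15! ≈ 0.0553.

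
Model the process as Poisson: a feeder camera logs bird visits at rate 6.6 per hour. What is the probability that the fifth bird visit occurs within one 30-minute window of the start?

0.2374

Over the interval, μ = 6.6 × 0.5 = 3.3 (a 30-minute window = 0.5 hours).
The fifth arrival falls in the interval iff at least 5 events occur there: P(S_5 ≤ t) = P(N ≥ 5) = 1 − P(N ≤ 4) ≈ 0.2374.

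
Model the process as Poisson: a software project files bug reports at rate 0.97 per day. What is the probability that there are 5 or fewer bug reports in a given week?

0.3283

Over the interval, μ = 0.97 × 7 = 6.79 (a week = 7 days).
P(N ≤ 5) = Σ_{j=0}^{5} e^(−μ) μ^j/j! ≈ 0.3283.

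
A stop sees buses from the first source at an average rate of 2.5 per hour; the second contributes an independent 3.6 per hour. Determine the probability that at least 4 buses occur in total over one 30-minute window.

0.3640

Independent Poisson processes superpose: combined rate λ = 2.5 + 3.6 = 6.1 per hour.
Over the interval, μ = 6.1 × 0.5 = 3.05 (a 30-minute window = 0.5 hours).
P(N ≥ 4) = 1 − P(N ≤ 3) ≈ 0.3640.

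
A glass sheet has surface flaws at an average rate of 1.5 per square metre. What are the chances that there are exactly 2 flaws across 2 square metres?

0.2240

Over the interval, μ = 1.5 × 2 = 3 (2 square metres).
P(N = 2) = e^(−μ) μ^2/2! = e^(−3) · 3^2/2 ≈ 0.2240.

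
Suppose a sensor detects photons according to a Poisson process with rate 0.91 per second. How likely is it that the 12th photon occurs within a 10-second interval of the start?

0.2068

Over the interval, μ = 0.91 × 10 = 9.1 (a 10-second interval = 10 seconds).
The 12th arrival falls in the interval iff at least 12 events occur there: P(S_12 ≤ t) = P(N ≥ 12) = 1 − P(N ≤ 11) ≈ 0.2068.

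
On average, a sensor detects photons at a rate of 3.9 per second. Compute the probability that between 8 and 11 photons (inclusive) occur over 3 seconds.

Over the interval, μ = 3.9 × 3 = 11.7 (3 seconds).
P(8 ≤ N ≤ 11) = Σ_{j=8}^{11} e^(−11.7) · 11.7^j/j! ≈ 0.3928.

0.3928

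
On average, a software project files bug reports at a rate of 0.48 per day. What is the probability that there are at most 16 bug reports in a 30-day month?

Over the interval, μ = 0.48 × 30 = 14.4 (a 30-day month = 30 days).
P(N ≤ 16) = Σ_{j=0}^{16} e^(−μ) μ^j/j! ≈ 0.7204.

0.7204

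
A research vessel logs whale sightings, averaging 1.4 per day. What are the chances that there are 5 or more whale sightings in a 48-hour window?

Over the interval, μ = 1.4 × 2 = 2.8 (a 48-hour window = 2 days).
P(N ≥ 5) = 1 − P(N ≤ 4) = 1 − Σ_{j=0}^{4} e^(−μ) μ^j/j! ≈ 0.1523.

0.1523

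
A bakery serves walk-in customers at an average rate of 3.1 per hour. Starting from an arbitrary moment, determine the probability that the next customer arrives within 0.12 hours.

Inter-arrival times are exponential with rate λ = 3.1 per hour.
P(T ≤ 0.12) = 1 − e^(−λt) = 1 − e^(−3.1 × 0.12) = 1 − e^(−0.372) ≈ 0.3106.

0.3106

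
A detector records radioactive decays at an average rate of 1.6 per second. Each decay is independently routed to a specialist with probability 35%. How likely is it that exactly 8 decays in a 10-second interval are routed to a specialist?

0.0887

Thinning: the decays that are routed to a specialist themselves form a Poisson process with rate 0.35 × 1.6 = 0.56 per second.
Over the interval, μ = 0.56 × 10 = 5.6 (a 10-second interval = 10 seconds).
P(N = 8) = e^(−5.6) · 5.6^8/8! ≈ 0.0887.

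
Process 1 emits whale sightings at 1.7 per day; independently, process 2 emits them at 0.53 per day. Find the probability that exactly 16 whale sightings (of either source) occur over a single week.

Independent Poisson processes superpose: combined rate λ = 1.7 + 0.53 = 2.23 per day.
Over the interval, μ = 2.23 × 7 = 15.61 (a week = 7 days).
P(N = 16) = e^(−15.61) · 15.61^16/16! ≈ 0.0987.

0.0987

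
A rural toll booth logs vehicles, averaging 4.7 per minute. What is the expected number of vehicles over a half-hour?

E[N] = λt = 4.7 × 30 = 141 (a half-hour = 30 minutes).

141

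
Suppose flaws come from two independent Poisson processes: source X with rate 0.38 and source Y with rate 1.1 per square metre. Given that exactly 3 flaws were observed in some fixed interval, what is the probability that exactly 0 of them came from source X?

Given the total, each event is independently from source X with probability p = λ_X/(λ_X+λ_Y) = 0.38/1.48 ≈ 0.2568.
So K ~ Binomial(3, 0.38/1.48): P(K = 0) = C(3,0) · (0.38/1.48)^0 · (1.1/1.48)^3 ≈ 0.4106.

0.4106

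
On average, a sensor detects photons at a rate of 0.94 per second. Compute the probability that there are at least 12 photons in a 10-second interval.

Over the interval, μ = 0.94 × 10 = 9.4 (a 10-second interval = 10 seconds).
P(N ≥ 12) = 1 − P(N ≤ 11) = 1 − Σ_{j=0}^{11} e^(−μ) μ^j/j! ≈ 0.2374.

0.2374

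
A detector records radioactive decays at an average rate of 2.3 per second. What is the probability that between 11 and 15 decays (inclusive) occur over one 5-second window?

Over the interval, μ = 2.3 × 5 = 11.5 (a 5-second window = 5 seconds).
P(11 ≤ N ≤ 15) = Σ_{j=11}^{15} e^(−11.5) · 11.5^j/j! ≈ 0.4766.

0.4766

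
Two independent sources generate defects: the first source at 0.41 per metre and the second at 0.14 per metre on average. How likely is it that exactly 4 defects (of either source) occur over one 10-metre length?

Independent Poisson processes superpose: combined rate λ = 0.41 + 0.14 = 0.55 per metre.
Over the interval, μ = 0.55 × 10 = 5.5 (a 10-metre length = 10 metres).
P(N = 4) = e^(−5.5) · 5.5^4/4! ≈ 0.1558.

0.1558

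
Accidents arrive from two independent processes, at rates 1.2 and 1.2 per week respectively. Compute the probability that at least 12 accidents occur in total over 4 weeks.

0.2588

Independent Poisson processes superpose: combined rate λ = 1.2 + 1.2 = 2.4 per week.
Over the interval, μ = 2.4 × 4 = 9.6 (4 weeks).
P(N ≥ 12) = 1 − P(N ≤ 11) ≈ 0.2588.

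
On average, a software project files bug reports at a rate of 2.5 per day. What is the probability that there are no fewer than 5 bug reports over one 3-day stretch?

Over the interval, μ = 2.5 × 3 = 7.5 (a 3-day stretch = 3 days).
P(N ≥ 5) = 1 − P(N ≤ 4) = 1 − Σ_{j=0}^{4} e^(−μ) μ^j/j! ≈ 0.8679.

0.8679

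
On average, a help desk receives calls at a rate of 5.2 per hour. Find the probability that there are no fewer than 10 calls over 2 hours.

Over the interval, μ = 5.2 × 2 = 10.4 (2 hours).
P(N ≥ 10) = 1 − P(N ≤ 9) = 1 − Σ_{j=0}^{9} e^(−μ) μ^j/j! ≈ 0.5910.

0.5910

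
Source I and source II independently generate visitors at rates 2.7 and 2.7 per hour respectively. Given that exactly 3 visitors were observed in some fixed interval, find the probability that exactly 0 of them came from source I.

Given the total, each event is independently from source I with probability p = λ_I/(λ_I+λ_II) = 2.7/5.4 = 0.5000.
So K ~ Binomial(3, 2.7/5.4): P(K = 0) = C(3,0) · (2.7/5.4)^0 · (2.7/5.4)^3 ≈ 0.1250.

0.1250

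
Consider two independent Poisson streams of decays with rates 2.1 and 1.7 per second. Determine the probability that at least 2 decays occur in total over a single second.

0.8926

Independent Poisson processes superpose: combined rate λ = 2.1 + 1.7 = 3.8 per second.
So μ = 3.8.
P(N ≥ 2) = 1 − P(N ≤ 1) ≈ 0.8926.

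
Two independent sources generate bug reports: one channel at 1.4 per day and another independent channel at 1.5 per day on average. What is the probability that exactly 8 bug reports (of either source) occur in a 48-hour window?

0.0962

Independent Poisson processes superpose: combined rate λ = 1.4 + 1.5 = 2.9 per day.
Over the interval, μ = 2.9 × 2 = 5.8 (a 48-hour window = 2 days).
P(N = 8) = e^(−5.8) · 5.8^8/8! ≈ 0.0962.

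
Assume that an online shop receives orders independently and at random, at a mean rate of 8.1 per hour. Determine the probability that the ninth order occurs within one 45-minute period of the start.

Over the interval, μ = 8.1 × 0.75 = 6.075 (a 45-minute period = 0.75 hours).
The ninth arrival falls in the interval iff at least 9 events occur there: P(S_9 ≤ t) = P(N ≥ 9) = 1 − P(N ≤ 8) ≈ 0.1606.

0.1606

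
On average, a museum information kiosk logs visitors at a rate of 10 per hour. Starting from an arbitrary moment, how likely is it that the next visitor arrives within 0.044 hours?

Inter-arrival times are exponential with rate λ = 10 per hour.
P(T ≤ 0.044) = 1 − e^(−λt) = 1 − e^(−10 × 0.044) = 1 − e^(−0.44) ≈ 0.3560.

0.3560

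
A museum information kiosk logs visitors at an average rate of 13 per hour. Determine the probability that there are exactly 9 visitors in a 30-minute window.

Over the interval, μ = 13 × 0.5 = 6.5 (a 30-minute window = 0.5 hours).
P(N = 9) = e^(−μ) μ^9/9! = e^(−6.5) · 6.5^9/362880 ≈ 0.0858.

0.0858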